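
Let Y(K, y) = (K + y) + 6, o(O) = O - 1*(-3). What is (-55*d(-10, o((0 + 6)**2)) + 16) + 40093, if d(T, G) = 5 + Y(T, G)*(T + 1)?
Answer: 57159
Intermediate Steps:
o(O) = 3 + O (o(O) = O + 3 = 3 + O)
Y(K, y) = 6 + K + y
d(T, G) = 5 + (1 + T)*(6 + G + T) (d(T, G) = 5 + (6 + T + G)*(T + 1) = 5 + (6 + G + T)*(1 + T) = 5 + (1 + T)*(6 + G + T))
(-55*d(-10, o((0 + 6)**2)) + 16) + 40093 = (-55*(11 + (3 + (0 + 6)**2) - 10 - 10*(6 + (3 + (0 + 6)**2) - 10)) + 16) + 40093 = (-55*(11 + (3 + 6**2) - 10 - 10*(6 + (3 + 6**2) - 10)) + 16) + 40093 = (-55*(11 + (3 + 36) - 10 - 10*(6 + (3 + 36) - 10)) + 16) + 40093 = (-55*(11 + 39 - 10 - 10*(6 + 39 - 10)) + 16) + 40093 = (-55*(11 + 39 - 10 - 10*35) + 16) + 40093 = (-55*(11 + 39 - 10 - 350) + 16) + 40093 = (-55*(-310) + 16) + 40093 = (17050 + 16) + 40093 = 17066 + 40093 = 57159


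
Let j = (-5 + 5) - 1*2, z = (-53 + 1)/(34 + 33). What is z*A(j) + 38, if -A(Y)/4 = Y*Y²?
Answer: 882/67 ≈ 13.164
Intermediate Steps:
z = -52/67 ≈ -0.77612
j = -2 (j = 0 - 2 = -2)
A(Y) = -4*Y³ (A(Y) = -4*Y*Y² = -4*Y³)
z*A(j) + 38 = -(-208)*(-2)³/67 + 38 = -(-208)*(-8)/67 + 38 = -52/67*32 + 38 = -1664/67 + 38 = 882/67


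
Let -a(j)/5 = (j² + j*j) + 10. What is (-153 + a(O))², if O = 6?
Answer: 316969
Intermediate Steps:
a(j) = -50 - 10*j² (a(j) = -5*((j² + j*j) + 10) = -5*((j² + j²) + 10) = -5*(2*j² + 10) = -5*(10 + 2*j²) = -50 - 10*j²)
(-153 + a(O))² = (-153 + (-50 - 10*6²))² = (-153 + (-50 - 10*36))² = (-153 + (-50 - 360))² = (-153 - 410)² = (-563)² = 316969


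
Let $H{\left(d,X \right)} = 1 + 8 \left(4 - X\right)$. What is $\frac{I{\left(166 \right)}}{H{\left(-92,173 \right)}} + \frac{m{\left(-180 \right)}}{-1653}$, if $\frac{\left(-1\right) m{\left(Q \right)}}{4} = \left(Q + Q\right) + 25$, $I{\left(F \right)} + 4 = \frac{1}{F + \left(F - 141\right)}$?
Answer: $- \frac{49216243}{60934539} \approx -0.80769$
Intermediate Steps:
$I{\left(F \right)} = -4 + \frac{1}{-141 + 2 F}$ ($I{\left(F \right)} = -4 + \frac{1}{F + \left(F - 141\right)} = -4 + \frac{1}{F + \left(-141 + F\right)} = -4 + \frac{1}{-141 + 2 F}$)
$H{\left(d,X \right)} = 33 - 8 X$ ($H{\left(d,X \right)} = 1 - \left(-32 + 8 X\right) = 33 - 8 X$)
$m{\left(Q \right)} = -100 - 8 Q$ ($m{\left(Q \right)} = - 4 \left(\left(Q + Q\right) + 25\right) = - 4 \left(2 Q + 25\right) = - 4 \left(25 + 2 Q\right) = -100 - 8 Q$)
$\frac{I{\left(166 \right)}}{H{\left(-92,173 \right)}} + \frac{m{\left(-180 \right)}}{-1653} = \frac{\frac{1}{-141 + 2 \cdot 166} \left(565 - 1328\right)}{33 - 1384} + \frac{-100 - -1440}{-1653} = \frac{\frac{1}{-141 + 332} \left(565 - 1328\right)}{33 - 1384} + \left(-100 + 1440\right) \left(- \frac{1}{1653}\right) = \frac{\frac{1}{191} \left(-763\right)}{-1351} + 1340 \left(- \frac{1}{1653}\right) = \frac{1}{191} \left(-763\right) \left(- \frac{1}{1351}\right) - \frac{1340}{1653} = \left(- \frac{763}{191}\right) \left(- \frac{1}{1351}\right) - \frac{1340}{1653} = \frac{109}{36863} - \frac{1340}{1653} = - \frac{49216243}{60934539}$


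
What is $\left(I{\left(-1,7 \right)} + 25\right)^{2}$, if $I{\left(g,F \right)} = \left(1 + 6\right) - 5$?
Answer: $729$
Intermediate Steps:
$I{\left(g,F \right)} = 2$ ($I{\left(g,F \right)} = 7 - 5 = 2$)
$\left(I{\left(-1,7 \right)} + 25\right)^{2} = \left(2 + 25\right)^{2} = 27^{2} = 729$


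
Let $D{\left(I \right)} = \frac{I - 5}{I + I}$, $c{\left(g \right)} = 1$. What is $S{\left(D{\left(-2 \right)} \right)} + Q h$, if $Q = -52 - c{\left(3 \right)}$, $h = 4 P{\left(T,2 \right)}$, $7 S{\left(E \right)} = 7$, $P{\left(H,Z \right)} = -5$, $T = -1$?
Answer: $1061$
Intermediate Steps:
$D{\left(I \right)} = \frac{-5 + I}{2 I}$
$S{\left(E \right)} = 1$ ($S{\left(E \right)} = \frac{1}{7} \cdot 7 = 1$)
$h = -20$ ($h = 4 \left(-5\right) = -20$)
$Q = -53$ ($Q = -52 - 1 = -53$)
$S{\left(D{\left(-2 \right)} \right)} + Q h = 1 - -1060 = 1 + 1060 = 1061$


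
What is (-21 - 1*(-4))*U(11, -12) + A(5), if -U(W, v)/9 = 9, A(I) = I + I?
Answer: 1387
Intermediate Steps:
A(I) = 2*I
U(W, v) = -81 (U(W, v) = -9*9 = -81)
(-21 - 1*(-4))*U(11, -12) + A(5) = (-21 - 1*(-4))*(-81) + 2*5 = (-21 + 4)*(-81) + 10 = -17*(-81) + 10 = 1377 + 10 = 1387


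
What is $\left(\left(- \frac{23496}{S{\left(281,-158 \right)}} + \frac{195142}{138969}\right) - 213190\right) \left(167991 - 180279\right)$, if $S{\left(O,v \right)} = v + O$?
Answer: $\frac{4979831807574016}{1899243} \approx 2.622 \cdot 10^{9}$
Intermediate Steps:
$S{\left(O,v \right)} = O + v$
$\left(\left(- \frac{23496}{S{\left(281,-158 \right)}} + \frac{195142}{138969}\right) - 213190\right) \left(167991 - 180279\right) = \left(\left(- \frac{23496}{281 - 158} + \frac{195142}{138969}\right) - 213190\right) \left(167991 - 180279\right) = \left(\left(- \frac{23496}{123} + 195142 \cdot \frac{1}{138969}\right) - 213190\right) \left(-12288\right) = \left(\left(\left(-23496\right) \frac{1}{123} + \frac{195142}{138969}\right) - 213190\right) \left(-12288\right) = \left(\left(- \frac{7832}{41} + \frac{195142}{138969}\right) - 213190\right) \left(-12288\right) = \left(- \frac{1080404386}{5697729} - 213190\right) \left(-12288\right) = \left(- \frac{1215779249896}{5697729}\right) \left(-12288\right) = \frac{4979831807574016}{1899243}$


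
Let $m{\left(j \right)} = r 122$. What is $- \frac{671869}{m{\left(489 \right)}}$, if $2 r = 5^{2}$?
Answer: $- \frac{671869}{1525} \approx -440.57$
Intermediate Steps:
$r = \frac{25}{2}$ ($r = \frac{5^{2}}{2} = \frac{1}{2} \cdot 25 = \frac{25}{2} \approx 12.5$)
$m{\left(j \right)} = 1525$ ($m{\left(j \right)} = \frac{25}{2} \cdot 122 = 1525$)
$- \frac{671869}{m{\left(489 \right)}} = - \frac{671869}{1525}$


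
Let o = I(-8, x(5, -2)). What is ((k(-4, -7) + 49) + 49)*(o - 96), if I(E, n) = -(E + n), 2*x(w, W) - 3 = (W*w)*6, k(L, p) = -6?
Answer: -5474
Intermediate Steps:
x(w, W) = 3/2 + 3*W*w (x(w, W) = 3/2 + ((W*w)*6)/2 = 3/2 + (6*W*w)/2 = 3/2 + 3*W*w)
I(E, n) = -E - n
o = 73/2 (o = -1*(-8) - (3/2 + 3*(-2)*5) = 8 - (3/2 - 30) = 8 - 1*(-57/2) = 8 + 57/2 = 73/2 ≈ 36.500)
((k(-4, -7) + 49) + 49)*(o - 96) = ((-6 + 49) + 49)*(73/2 - 96) = (43 + 49)*(-119/2) = 92*(-119/2) = -5474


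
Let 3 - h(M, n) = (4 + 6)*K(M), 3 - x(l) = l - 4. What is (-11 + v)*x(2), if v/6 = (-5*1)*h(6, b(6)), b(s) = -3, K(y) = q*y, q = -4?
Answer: -36505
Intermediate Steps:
x(l) = 7 - l (x(l) = 3 - (l - 4) = 3 - (-4 + l) = 3 + (4 - l) = 7 - l)
K(y) = -4*y
h(M, n) = 3 + 40*M (h(M, n) = 3 - (4 + 6)*(-4*M) = 3 - 10*(-4*M) = 3 - (-40)*M = 3 + 40*M)
v = -7290 (v = 6*((-5*1)*(3 + 40*6)) = 6*(-5*(3 + 240)) = 6*(-5*243) = 6*(-1215) = -7290)
(-11 + v)*x(2) = (-11 - 7290)*(7 - 1*2) = -7301*(7 - 2) = -7301*5 = -36505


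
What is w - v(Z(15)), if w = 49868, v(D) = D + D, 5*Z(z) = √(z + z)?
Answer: 49868 - 2*√30/5 ≈ 49866.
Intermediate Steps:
Z(z) = √2*√z/5 (Z(z) = √(z + z)/5 = √(2*z)/5 = (√2*√z)/5 = √2*√z/5)
v(D) = 2*D
w - v(Z(15)) = 49868 - 2*√2*√15/5 = 49868 - 2*√30/5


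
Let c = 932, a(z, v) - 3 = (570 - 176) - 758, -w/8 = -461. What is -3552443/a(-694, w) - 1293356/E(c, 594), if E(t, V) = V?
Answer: 821624813/107217 ≈ 7663.2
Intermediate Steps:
w = 3688 (w = -8*(-461) = 3688)
a(z, v) = -361 (a(z, v) = 3 + ((570 - 176) - 758) = 3 + (394 - 758) = 3 - 364 = -361)
-3552443/a(-694, w) - 1293356/E(c, 594) = -3552443/(-361) - 1293356/594 = -3552443*(-1/361) - 1293356*1/594 = 3552443/361 - 646678/297 = 821624813/107217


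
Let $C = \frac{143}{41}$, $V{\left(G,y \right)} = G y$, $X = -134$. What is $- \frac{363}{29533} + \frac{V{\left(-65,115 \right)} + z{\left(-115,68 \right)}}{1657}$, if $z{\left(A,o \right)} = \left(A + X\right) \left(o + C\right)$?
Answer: $- \frac{30629531833}{2006383421} \approx -15.266$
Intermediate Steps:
$C = \frac{143}{41}$ ($C = 143 \cdot \frac{1}{41} = \frac{143}{41} \approx 3.4878$)
$z{\left(A,o \right)} = \left(-134 + A\right) \left(\frac{143}{41} + o\right)$ ($z{\left(A,o \right)} = \left(A - 134\right) \left(o + \frac{143}{41}\right) = \left(-134 + A\right) \left(\frac{143}{41} + o\right)$)
$- \frac{363}{29533} + \frac{V{\left(-65,115 \right)} + z{\left(-115,68 \right)}}{1657} = - \frac{363}{29533} + \frac{\left(-65\right) 115 - \frac{729819}{41}}{1657} = \left(-363\right) \frac{1}{29533} + \left(-7475 - \frac{729819}{41}\right) \frac{1}{1657} = - \frac{363}{29533} + \left(-7475 - \frac{729819}{41}\right) \frac{1}{1657} = - \frac{363}{29533} - \frac{1036294}{67937} = - \frac{30629531833}{2006383421}$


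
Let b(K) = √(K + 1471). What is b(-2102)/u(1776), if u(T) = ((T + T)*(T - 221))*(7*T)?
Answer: I*√631/68666411520 ≈ 3.6582e-10*I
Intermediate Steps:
b(K) = √(1471 + K)
u(T) = 14*T²*(-221 + T) (u(T) = ((2*T)*(-221 + T))*(7*T) = (2*T*(-221 + T))*(7*T) = 14*T²*(-221 + T))
b(-2102)/u(1776) = √(1471 - 2102)/((14*1776²*(-221 + 1776))) = √(-631)/((14*3154176*1555)) = (I*√631)/68666411520 = (I*√631)*(1/68666411520) = I*√631/68666411520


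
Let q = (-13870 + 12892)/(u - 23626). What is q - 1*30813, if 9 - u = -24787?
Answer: -6008698/195 ≈ -30814.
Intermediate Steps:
u = 24796 (u = 9 - 1*(-24787) = 9 + 24787 = 24796)
q = -163/195 (q = (-13870 + 12892)/(24796 - 23626) = -978/1170 = -978*1/1170 = -163/195 ≈ -0.83590)
q - 1*30813 = -163/195 - 1*30813 = -163/195 - 30813 = -6008698/195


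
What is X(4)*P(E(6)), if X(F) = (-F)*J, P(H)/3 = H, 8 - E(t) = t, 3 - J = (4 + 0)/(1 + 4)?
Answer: -264/5 ≈ -52.800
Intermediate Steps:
J = 11/5 (J = 3 - (4 + 0)/(1 + 4) = 3 - 4/5 = 3 - 1*⅘ = 3 - ⅘ = 11/5 ≈ 2.2000)
E(t) = 8 - t
P(H) = 3*H
X(F) = -11*F/5 (X(F) = -F*(11/5) = -11*F/5)
X(4)*P(E(6)) = (-11/5*4)*(3*(8 - 1*6)) = -132*(8 - 6)/5 = -132*2/5 = -44/5*6 = -264/5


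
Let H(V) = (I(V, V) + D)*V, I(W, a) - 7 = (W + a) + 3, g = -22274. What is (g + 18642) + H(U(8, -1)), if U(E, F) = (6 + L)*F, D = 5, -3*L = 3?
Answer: -3657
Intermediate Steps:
L = -1 (L = -1/3*3 = -1)
I(W, a) = 10 + W + a (I(W, a) = 7 + ((W + a) + 3) = 7 + (3 + W + a) = 10 + W + a)
U(E, F) = 5*F (U(E, F) = (6 - 1)*F = 5*F)
H(V) = V*(15 + 2*V) (H(V) = ((10 + V + V) + 5)*V = ((10 + 2*V) + 5)*V = (15 + 2*V)*V = V*(15 + 2*V))
(g + 18642) + H(U(8, -1)) = (-22274 + 18642) + (5*(-1))*(15 + 2*(5*(-1))) = -3632 - 5*(15 + 2*(-5)) = -3632 - 5*(15 - 10) = -3632 - 5*5 = -3632 - 25 = -3657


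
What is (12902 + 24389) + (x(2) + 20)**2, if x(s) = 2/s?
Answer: 37732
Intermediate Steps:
(12902 + 24389) + (x(2) + 20)**2 = (12902 + 24389) + (2/2 + 20)**2 = 37291 + (2*(1/2) + 20)**2 = 37291 + (1 + 20)**2 = 37291 + 21**2 = 37291 + 441 = 37732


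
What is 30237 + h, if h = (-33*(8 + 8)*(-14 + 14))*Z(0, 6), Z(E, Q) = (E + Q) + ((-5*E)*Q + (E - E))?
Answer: 30237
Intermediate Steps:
Z(E, Q) = E + Q - 5*E*Q (Z(E, Q) = (E + Q) + (-5*E*Q + 0) = (E + Q) - 5*E*Q = E + Q - 5*E*Q)
h = 0 (h = (-33*(8 + 8)*(-14 + 14))*(0 + 6 - 5*0*6) = (-528*0)*(0 + 6 + 0) = -33*0*6 = 0*6 = 0)
30237 + h = 30237 + 0 = 30237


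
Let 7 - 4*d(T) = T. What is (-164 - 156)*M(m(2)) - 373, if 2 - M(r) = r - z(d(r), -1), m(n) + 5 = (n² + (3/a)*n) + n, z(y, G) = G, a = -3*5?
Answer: -501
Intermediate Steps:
d(T) = 7/4 - T/4
a = -15
m(n) = -5 + n² + 4*n/5 (m(n) = -5 + ((n² + (3/(-15))*n) + n) = -5 + ((n² + (3*(-1/15))*n) + n) = -5 + ((n² - n/5) + n) = -5 + (n² + 4*n/5) = -5 + n² + 4*n/5)
M(r) = 1 - r (M(r) = 2 - (r - 1*(-1)) = 2 - (r + 1) = 2 - (1 + r) = 2 + (-1 - r) = 1 - r)
(-164 - 156)*M(m(2)) - 373 = (-164 - 156)*(1 - (-5 + 2² + (⅘)*2)) - 373 = -320*(1 - (-5 + 4 + 8/5)) - 373 = -320*(1 - 1*⅗) - 373 = -320*(1 - ⅗) - 373 = -320*⅖ - 373 = -128 - 373 = -501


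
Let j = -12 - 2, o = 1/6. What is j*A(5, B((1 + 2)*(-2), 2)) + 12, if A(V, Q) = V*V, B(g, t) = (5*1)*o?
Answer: -338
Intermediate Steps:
o = 1/6 ≈ 0.16667
B(g, t) = 5/6 (B(g, t) = (5*1)*(1/6) = 5*(1/6) = 5/6)
j = -14
A(V, Q) = V**2
j*A(5, B((1 + 2)*(-2), 2)) + 12 = -14*5**2 + 12 = -14*25 + 12 = -350 + 12 = -338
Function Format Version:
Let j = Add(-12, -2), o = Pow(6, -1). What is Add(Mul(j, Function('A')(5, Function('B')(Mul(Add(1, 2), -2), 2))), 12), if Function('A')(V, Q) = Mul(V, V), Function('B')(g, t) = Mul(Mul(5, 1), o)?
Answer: -338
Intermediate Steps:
o = Rational(1, 6) ≈ 0.16667
Function('B')(g, t) = Rational(5, 6) (Function('B')(g, t) = Mul(Mul(5, 1), Rational(1, 6)) = Mul(5, Rational(1, 6)) = Rational(5, 6))
j = -14
Function('A')(V, Q) = Pow(V, 2)
Add(Mul(j, Function('A')(5, Function('B')(Mul(Add(1, 2), -2), 2))), 12) = Add(Mul(-14, Pow(5, 2)), 12) = Add(Mul(-14, 25), 12) = Add(-350, 12) = -338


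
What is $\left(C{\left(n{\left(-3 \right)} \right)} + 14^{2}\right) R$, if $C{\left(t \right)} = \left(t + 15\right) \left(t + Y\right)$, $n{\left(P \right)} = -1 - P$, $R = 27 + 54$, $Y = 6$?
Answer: $26892$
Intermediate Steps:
$R = 81$
$C{\left(t \right)} = \left(6 + t\right) \left(15 + t\right)$ ($C{\left(t \right)} = \left(t + 15\right) \left(t + 6\right) = \left(15 + t\right) \left(6 + t\right) = \left(6 + t\right) \left(15 + t\right)$)
$\left(C{\left(n{\left(-3 \right)} \right)} + 14^{2}\right) R = \left(\left(90 + \left(-1 - -3\right)^{2} + 21 \left(-1 - -3\right)\right) + 14^{2}\right) 81 = \left(\left(90 + \left(-1 + 3\right)^{2} + 21 \left(-1 + 3\right)\right) + 196\right) 81 = \left(\left(90 + 2^{2} + 21 \cdot 2\right) + 196\right) 81 = \left(\left(90 + 4 + 42\right) + 196\right) 81 = \left(136 + 196\right) 81 = 332 \cdot 81 = 26892$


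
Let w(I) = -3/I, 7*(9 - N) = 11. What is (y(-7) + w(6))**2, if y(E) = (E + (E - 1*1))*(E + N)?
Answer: 9409/196 ≈ 48.005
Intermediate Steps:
N = 52/7 (N = 9 - 1/7*11 = 9 - 11/7 = 52/7 ≈ 7.4286)
y(E) = (-1 + 2*E)*(52/7 + E) (y(E) = (E + (E - 1*1))*(E + 52/7) = (E + (E - 1))*(52/7 + E) = (E + (-1 + E))*(52/7 + E) = (-1 + 2*E)*(52/7 + E))
(y(-7) + w(6))**2 = ((-52/7 + 2*(-7)**2 + (97/7)*(-7)) - 3/6)**2 = ((-52/7 + 2*49 - 97) - 3*1/6)**2 = ((-52/7 + 98 - 97) - 1/2)**2 = (-45/7 - 1/2)**2 = (-97/14)**2 = 9409/196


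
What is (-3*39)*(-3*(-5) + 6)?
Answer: -2457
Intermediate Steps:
(-3*39)*(-3*(-5) + 6) = -117*(15 + 6) = -117*21 = -2457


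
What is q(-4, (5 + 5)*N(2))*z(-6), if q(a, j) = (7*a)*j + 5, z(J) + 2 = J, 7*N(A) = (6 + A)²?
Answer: 20440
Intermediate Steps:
N(A) = (6 + A)²/7
z(J) = -2 + J
q(a, j) = 5 + 7*a*j (q(a, j) = 7*a*j + 5 = 5 + 7*a*j)
q(-4, (5 + 5)*N(2))*z(-6) = (5 + 7*(-4)*((5 + 5)*((6 + 2)²/7)))*(-2 - 6) = (5 + 7*(-4)*(10*((⅐)*8²)))*(-8) = (5 + 7*(-4)*(10*((⅐)*64)))*(-8) = (5 + 7*(-4)*(10*(64/7)))*(-8) = (5 + 7*(-4)*(640/7))*(-8) = (5 - 2560)*(-8) = -2555*(-8) = 20440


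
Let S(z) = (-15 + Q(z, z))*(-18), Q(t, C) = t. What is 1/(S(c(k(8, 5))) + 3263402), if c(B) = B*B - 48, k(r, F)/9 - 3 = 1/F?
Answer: 25/81240152 ≈ 3.0773e-7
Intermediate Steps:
k(r, F) = 27 + 9/F
c(B) = -48 + B² (c(B) = B² - 48 = -48 + B²)
S(z) = 270 - 18*z (S(z) = (-15 + z)*(-18) = 270 - 18*z)
1/(S(c(k(8, 5))) + 3263402) = 1/((270 - 18*(-48 + (27 + 9/5)²)) + 3263402) = 1/((270 - 18*(-48 + (144/5)²)) + 3263402) = 1/((270 - 18*(-48 + 20736/25)) + 3263402) = 1/((270 - 18*19536/25) + 3263402) = 1/((270 - 351648/25) + 3263402) = 1/(-344898/25 + 3263402) = 1/(81240152/25) = 25/81240152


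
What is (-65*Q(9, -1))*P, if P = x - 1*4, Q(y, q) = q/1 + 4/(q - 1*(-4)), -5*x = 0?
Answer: 260/3 ≈ 86.667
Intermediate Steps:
x = 0 (x = -⅕*0 = 0)
Q(y, q) = q + 4/(4 + q) (Q(y, q) = q*1 + 4/(q + 4) = q + 4/(4 + q))
P = -4 (P = 0 - 1*4 = 0 - 4 = -4)
(-65*Q(9, -1))*P = -65*(4 + (-1)² + 4*(-1))/(4 - 1)*(-4) = -65*(4 + 1 - 4)/3*(-4) = -65/3*(-4) = 260/3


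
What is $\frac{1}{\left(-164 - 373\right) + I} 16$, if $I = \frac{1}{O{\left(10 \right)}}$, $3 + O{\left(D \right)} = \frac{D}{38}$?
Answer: $- \frac{832}{27943} \approx -0.029775$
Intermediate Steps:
$O{\left(D \right)} = -3 + \frac{D}{38}$
$I = - \frac{19}{52}$ ($I = \frac{1}{-3 + \frac{1}{38} \cdot 10} = \frac{1}{-3 + \frac{5}{19}} = \frac{1}{- \frac{52}{19}} = - \frac{19}{52} \approx -0.36538$)
$\frac{1}{\left(-164 - 373\right) + I} 16 = \frac{1}{\left(-164 - 373\right) - \frac{19}{52}} \cdot 16 = \frac{1}{-537 - \frac{19}{52}} \cdot 16 = \frac{1}{- \frac{27943}{52}} \cdot 16 = \left(- \frac{52}{27943}\right) 16 = - \frac{832}{27943}$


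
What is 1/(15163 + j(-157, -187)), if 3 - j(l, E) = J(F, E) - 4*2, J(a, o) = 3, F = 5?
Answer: 1/15171 ≈ 6.5915e-5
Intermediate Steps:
j(l, E) = 8 (j(l, E) = 3 - (3 - 4*2) = 3 - (3 - 8) = 3 - 1*(-5) = 3 + 5 = 8)
1/(15163 + j(-157, -187)) = 1/(15163 + 8) = 1/15171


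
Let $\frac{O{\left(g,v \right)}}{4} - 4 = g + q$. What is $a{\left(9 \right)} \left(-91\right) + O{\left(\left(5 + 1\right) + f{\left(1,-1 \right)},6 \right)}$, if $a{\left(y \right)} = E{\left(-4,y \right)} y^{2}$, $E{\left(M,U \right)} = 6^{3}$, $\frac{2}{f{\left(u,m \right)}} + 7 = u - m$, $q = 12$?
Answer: $- \frac{7960248}{5} \approx -1.5921 \cdot 10^{6}$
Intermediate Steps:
$f{\left(u,m \right)} = \frac{2}{-7 + u - m}$ ($f{\left(u,m \right)} = \frac{2}{-7 - \left(m - u\right)} = \frac{2}{-7 + u - m}$)
$E{\left(M,U \right)} = 216$
$O{\left(g,v \right)} = 64 + 4 g$ ($O{\left(g,v \right)} = 16 + 4 \left(g + 12\right) = 16 + 4 \left(12 + g\right) = 16 + \left(48 + 4 g\right) = 64 + 4 g$)
$a{\left(y \right)} = 216 y^{2}$
$a{\left(9 \right)} \left(-91\right) + O{\left(\left(5 + 1\right) + f{\left(1,-1 \right)},6 \right)} = 216 \cdot 9^{2} \left(-91\right) + \left(64 + 4 \left(\left(5 + 1\right) + \frac{2}{-7 + 1 - -1}\right)\right) = 216 \cdot 81 \left(-91\right) + \left(64 + 4 \left(6 + \frac{2}{-7 + 1 + 1}\right)\right) = 17496 \left(-91\right) + \left(64 + 4 \left(6 + \frac{2}{-5}\right)\right) = -1592136 + \left(64 + 4 \left(6 + 2 \left(- \frac{1}{5}\right)\right)\right) = -1592136 + \left(64 + 4 \left(6 - \frac{2}{5}\right)\right) = -1592136 + \left(64 + 4 \cdot \frac{28}{5}\right) = -1592136 + \left(64 + \frac{112}{5}\right) = -1592136 + \frac{432}{5} = - \frac{7960248}{5}$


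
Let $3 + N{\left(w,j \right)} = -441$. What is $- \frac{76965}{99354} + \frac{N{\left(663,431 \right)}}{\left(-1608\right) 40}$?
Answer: $- \frac{68142717}{88756240} \approx -0.76775$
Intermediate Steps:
$N{\left(w,j \right)} = -444$ ($N{\left(w,j \right)} = -3 - 441 = -444$)
$- \frac{76965}{99354} + \frac{N{\left(663,431 \right)}}{\left(-1608\right) 40} = - \frac{76965}{99354} - \frac{444}{\left(-1608\right) 40} = \left(-76965\right) \frac{1}{99354} - \frac{444}{-64320} = - \frac{25655}{33118} - - \frac{37}{5360} = - \frac{25655}{33118} + \frac{37}{5360} = - \frac{68142717}{88756240}$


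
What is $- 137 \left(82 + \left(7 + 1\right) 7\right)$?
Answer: $-18906$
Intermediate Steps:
$- 137 \left(82 + \left(7 + 1\right) 7\right) = - 137 \left(82 + 8 \cdot 7\right) = - 137 \left(82 + 56\right) = \left(-137\right) 138 = -18906$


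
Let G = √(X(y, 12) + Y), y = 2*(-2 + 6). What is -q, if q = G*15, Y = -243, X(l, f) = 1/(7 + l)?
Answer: -2*I*√13665 ≈ -233.79*I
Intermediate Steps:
y = 8 (y = 2*4 = 8)
G = 2*I*√13665/15 (G = √(1/(7 + 8) - 243) = √(1/15 - 243) = √(-3644/15) = 2*I*√13665/15 ≈ 15.586*I)
q = 2*I*√13665 (q = (2*I*√13665/15)*15 = 2*I*√13665 ≈ 233.79*I)
-q = -2*I*√13665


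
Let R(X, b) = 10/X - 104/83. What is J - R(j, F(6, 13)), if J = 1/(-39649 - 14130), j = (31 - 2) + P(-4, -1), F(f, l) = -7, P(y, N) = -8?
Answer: 72815023/93736797 ≈ 0.77680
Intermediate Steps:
j = 21 (j = (31 - 2) - 8 = 29 - 8 = 21)
R(X, b) = -104/83 + 10/X (R(X, b) = 10/X - 104*1/83 = 10/X - 104/83 = -104/83 + 10/X)
J = -1/53779 (J = 1/(-53779) = -1/53779 ≈ -1.8595e-5)
J - R(j, F(6, 13)) = -1/53779 - (-104/83 + 10/21) = -1/53779 - 1*(-1354/1743) = -1/53779 + 1354/1743 = 72815023/93736797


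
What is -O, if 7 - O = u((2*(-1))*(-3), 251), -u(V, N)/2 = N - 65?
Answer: -379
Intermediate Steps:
u(V, N) = 130 - 2*N (u(V, N) = -2*(N - 65) = -2*(-65 + N) = 130 - 2*N)
O = 379 (O = 7 - (130 - 2*251) = 7 - (130 - 502) = 7 - 1*(-372) = 7 + 372 = 379)
-O = -1*379 = -379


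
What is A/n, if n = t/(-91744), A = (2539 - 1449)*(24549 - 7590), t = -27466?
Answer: 847958140320/13733 ≈ 6.1746e+7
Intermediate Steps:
A = 18485310 (A = 1090*16959 = 18485310)
n = 13733/45872 (n = -27466/(-91744) = -27466*(-1/91744) = 13733/45872 ≈ 0.29938)
A/n = 18485310/(13733/45872) = 18485310*(45872/13733) = 847958140320/13733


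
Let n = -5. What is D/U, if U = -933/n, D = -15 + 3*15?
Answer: 50/311 ≈ 0.16077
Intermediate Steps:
D = 30 (D = -15 + 45 = 30)
U = 933/5 (U = -933/(-5) = -933*(-1/5) = 933/5 ≈ 186.60)
D/U = 30/(933/5) = 30*(5/933) = 50/311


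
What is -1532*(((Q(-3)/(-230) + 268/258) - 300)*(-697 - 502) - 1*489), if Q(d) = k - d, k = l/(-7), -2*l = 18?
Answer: -11390496670472/20769 ≈ -5.4844e+8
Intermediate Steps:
l = -9 (l = -½*18 = -9)
k = 9/7 (k = -9/(-7) = -9*(-⅐) = 9/7 ≈ 1.2857)
Q(d) = 9/7 - d
-1532*(((Q(-3)/(-230) + 268/258) - 300)*(-697 - 502) - 1*489) = -1532*((((9/7 - 1*(-3))/(-230) + 268/258) - 300)*(-697 - 502) - 1*489) = -1532*((((9/7 + 3)*(-1/230) + 268*(1/258)) - 300)*(-1199) - 489) = -1532*((((30/7)*(-1/230) + 134/129) - 300)*(-1199) - 489) = -1532*(((-3/161 + 134/129) - 300)*(-1199) - 489) = -1532*((21187/20769 - 300)*(-1199) - 489) = -1532*(-6209513/20769*(-1199) - 489) = -1532*(7445206087/20769 - 489) = -1532*7435050046/20769 = -11390496670472/20769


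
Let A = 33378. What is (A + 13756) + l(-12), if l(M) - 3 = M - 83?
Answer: 47042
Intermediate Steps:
l(M) = -80 + M (l(M) = 3 + (M - 83) = 3 + (-83 + M) = -80 + M)
(A + 13756) + l(-12) = (33378 + 13756) + (-80 - 12) = 47134 - 92 = 47042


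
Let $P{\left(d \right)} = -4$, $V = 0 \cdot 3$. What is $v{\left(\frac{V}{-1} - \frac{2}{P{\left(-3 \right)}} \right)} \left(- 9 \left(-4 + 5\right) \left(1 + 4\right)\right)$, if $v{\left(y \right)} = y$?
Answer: $- \frac{45}{2} \approx -22.5$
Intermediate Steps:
$V = 0$
$v{\left(\frac{V}{-1} - \frac{2}{P{\left(-3 \right)}} \right)} \left(- 9 \left(-4 + 5\right) \left(1 + 4\right)\right) = \left(\frac{0}{-1} - \frac{2}{-4}\right) \left(- 9 \left(-4 + 5\right) \left(1 + 4\right)\right) = \left(0 \left(-1\right) - - \frac{1}{2}\right) \left(- 9 \cdot 1 \cdot 5\right) = \left(0 + \frac{1}{2}\right) \left(\left(-9\right) 5\right) = \frac{1}{2} \left(-45\right) = - \frac{45}{2}$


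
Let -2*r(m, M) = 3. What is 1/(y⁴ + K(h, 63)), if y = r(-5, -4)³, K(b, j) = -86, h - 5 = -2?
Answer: 4096/179185 ≈ 0.022859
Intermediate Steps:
h = 3 (h = 5 - 2 = 3)
r(m, M) = -3/2 (r(m, M) = -½*3 = -3/2)
y = -27/8 (y = (-3/2)³ = -27/8 ≈ -3.3750)
1/(y⁴ + K(h, 63)) = 1/((-27/8)⁴ - 86) = 1/(531441/4096 - 86) = 1/(179185/4096) = 4096/179185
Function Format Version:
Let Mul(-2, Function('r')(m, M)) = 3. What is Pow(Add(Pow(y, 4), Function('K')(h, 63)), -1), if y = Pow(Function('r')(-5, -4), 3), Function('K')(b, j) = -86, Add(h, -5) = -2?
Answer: Rational(4096, 179185) ≈ 0.022859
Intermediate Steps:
h = 3 (h = Add(5, -2) = 3)
Function('r')(m, M) = Rational(-3, 2) (Function('r')(m, M) = Mul(Rational(-1, 2), 3) = Rational(-3, 2))
y = Rational(-27, 8) (y = Pow(Rational(-3, 2), 3) = Rational(-27, 8) ≈ -3.3750)
Pow(Add(Pow(y, 4), Function('K')(h, 63)), -1) = Pow(Add(Pow(Rational(-27, 8), 4), -86), -1) = Pow(Add(Rational(531441, 4096), -86), -1) = Pow(Rational(179185, 4096), -1) = Rational(4096, 179185)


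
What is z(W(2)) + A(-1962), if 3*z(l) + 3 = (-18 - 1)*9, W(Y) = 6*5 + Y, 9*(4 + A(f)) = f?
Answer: -280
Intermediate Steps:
A(f) = -4 + f/9
W(Y) = 30 + Y
z(l) = -58 (z(l) = -1 + ((-18 - 1)*9)/3 = -1 + (-19*9)/3 = -1 + (1/3)*(-171) = -1 - 57 = -58)
z(W(2)) + A(-1962) = -58 + (-4 + (1/9)*(-1962)) = -58 + (-4 - 218) = -58 - 222 = -280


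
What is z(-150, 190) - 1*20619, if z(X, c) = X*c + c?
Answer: -48929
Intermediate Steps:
z(X, c) = c + X*c
z(-150, 190) - 1*20619 = 190*(1 - 150) - 1*20619 = 190*(-149) - 20619 = -28310 - 20619 = -48929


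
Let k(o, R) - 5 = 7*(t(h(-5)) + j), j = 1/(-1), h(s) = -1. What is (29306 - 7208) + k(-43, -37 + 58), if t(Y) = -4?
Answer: 22068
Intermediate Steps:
j = -1 (j = 1*(-1) = -1)
k(o, R) = -30 (k(o, R) = 5 + 7*(-4 - 1) = 5 + 7*(-5) = 5 - 35 = -30)
(29306 - 7208) + k(-43, -37 + 58) = (29306 - 7208) - 30 = 22098 - 30 = 22068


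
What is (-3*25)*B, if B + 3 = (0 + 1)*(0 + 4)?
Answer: -75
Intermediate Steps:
B = 1 (B = -3 + (0 + 1)*(0 + 4) = -3 + 1*4 = -3 + 4 = 1)
(-3*25)*B = -3*25*1 = -75*1 = -75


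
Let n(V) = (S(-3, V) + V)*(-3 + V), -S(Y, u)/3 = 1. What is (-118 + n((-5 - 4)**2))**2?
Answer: 35593156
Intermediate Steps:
S(Y, u) = -3 (S(Y, u) = -3*1 = -3)
n(V) = (-3 + V)**2 (n(V) = (-3 + V)*(-3 + V) = (-3 + V)**2)
(-118 + n((-5 - 4)**2))**2 = (-118 + (9 + ((-5 - 4)**2)**2 - 6*(-5 - 4)**2))**2 = (-118 + (9 + ((-9)**2)**2 - 6*(-9)**2))**2 = (-118 + (9 + 81**2 - 6*81))**2 = (-118 + (9 + 6561 - 486))**2 = (-118 + 6084)**2 = 5966**2 = 35593156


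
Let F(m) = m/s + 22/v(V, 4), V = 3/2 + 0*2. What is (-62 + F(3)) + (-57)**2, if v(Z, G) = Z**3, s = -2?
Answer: 172369/54 ≈ 3192.0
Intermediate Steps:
V = 3/2 (V = 3*(1/2) + 0 = 3/2 + 0 = 3/2 ≈ 1.5000)
F(m) = 176/27 - m/2 (F(m) = m/(-2) + 22/((3/2)**3) = m*(-1/2) + 22/(27/8) = -m/2 + 22*(8/27) = -m/2 + 176/27 = 176/27 - m/2)
(-62 + F(3)) + (-57)**2 = (-62 + (176/27 - 1/2*3)) + (-57)**2 = (-62 + (176/27 - 3/2)) + 3249 = (-62 + 271/54) + 3249 = -3077/54 + 3249 = 172369/54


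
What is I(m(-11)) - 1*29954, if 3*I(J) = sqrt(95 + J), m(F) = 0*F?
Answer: -29954 + sqrt(95)/3 ≈ -29951.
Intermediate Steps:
m(F) = 0
I(J) = sqrt(95 + J)/3
I(m(-11)) - 1*29954 = sqrt(95 + 0)/3 - 1*29954 = sqrt(95)/3 - 29954 = -29954 + sqrt(95)/3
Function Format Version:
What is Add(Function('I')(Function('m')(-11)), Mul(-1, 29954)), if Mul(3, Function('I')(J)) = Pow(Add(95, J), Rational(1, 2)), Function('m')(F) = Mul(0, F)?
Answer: Add(-29954, Mul(Rational(1, 3), Pow(95, Rational(1, 2)))) ≈ -29951.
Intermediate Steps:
Function('m')(F) = 0
Function('I')(J) = Mul(Rational(1, 3), Pow(Add(95, J), Rational(1, 2)))
Add(Function('I')(Function('m')(-11)), Mul(-1, 29954)) = Add(Mul(Rational(1, 3), Pow(Add(95, 0), Rational(1, 2))), Mul(-1, 29954)) = Add(Mul(Rational(1, 3), Pow(95, Rational(1, 2))), -29954) = Add(-29954, Mul(Rational(1, 3), Pow(95, Rational(1, 2))))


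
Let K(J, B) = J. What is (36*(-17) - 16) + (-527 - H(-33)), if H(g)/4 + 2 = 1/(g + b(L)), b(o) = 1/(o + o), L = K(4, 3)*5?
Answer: -1512733/1319 ≈ -1146.9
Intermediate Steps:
L = 20 (L = 4*5 = 20)
b(o) = 1/(2*o)
H(g) = -8 + 4/(1/40 + g) (H(g) = -8 + 4/(g + (½)/20) = -8 + 4/(g + (½)*(1/20)) = -8 + 4/(g + 1/40) = -8 + 4/(1/40 + g))
(36*(-17) - 16) + (-527 - H(-33)) = (36*(-17) - 16) + (-527 - 8*(19 - 40*(-33))/(1 + 40*(-33))) = (-612 - 16) + (-527 - 8*(19 + 1320)/(1 - 1320)) = -628 + (-527 - 8*1339/(-1319)) = -628 + (-527 - 8*(-1)*1339/1319) = -628 + (-527 - 1*(-10712/1319)) = -628 + (-527 + 10712/1319) = -628 - 684401/1319 = -1512733/1319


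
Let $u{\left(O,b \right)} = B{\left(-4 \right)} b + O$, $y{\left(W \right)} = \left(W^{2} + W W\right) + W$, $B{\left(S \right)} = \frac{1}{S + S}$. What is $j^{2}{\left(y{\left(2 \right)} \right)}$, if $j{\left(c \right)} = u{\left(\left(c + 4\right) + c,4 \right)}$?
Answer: $\frac{2209}{4} \approx 552.25$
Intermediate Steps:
$B{\left(S \right)} = \frac{1}{2 S}$
$y{\left(W \right)} = W + 2 W^{2}$ ($y{\left(W \right)} = \left(W^{2} + W^{2}\right) + W = 2 W^{2} + W = W + 2 W^{2}$)
$u{\left(O,b \right)} = O - \frac{b}{8}$ ($u{\left(O,b \right)} = \frac{1}{2 \left(-4\right)} b + O = \frac{1}{2} \left(- \frac{1}{4}\right) b + O = - \frac{b}{8} + O = O - \frac{b}{8}$)
$j{\left(c \right)} = \frac{7}{2} + 2 c$ ($j{\left(c \right)} = \left(\left(c + 4\right) + c\right) - \frac{1}{2} = \left(\left(4 + c\right) + c\right) - \frac{1}{2} = \left(4 + 2 c\right) - \frac{1}{2} = \frac{7}{2} + 2 c$)
$j^{2}{\left(y{\left(2 \right)} \right)} = \left(\frac{7}{2} + 2 \cdot 2 \left(1 + 2 \cdot 2\right)\right)^{2} = \left(\frac{7}{2} + 2 \cdot 2 \left(1 + 4\right)\right)^{2} = \left(\frac{7}{2} + 2 \cdot 2 \cdot 5\right)^{2} = \left(\frac{7}{2} + 2 \cdot 10\right)^{2} = \left(\frac{7}{2} + 20\right)^{2} = \left(\frac{47}{2}\right)^{2} = \frac{2209}{4}$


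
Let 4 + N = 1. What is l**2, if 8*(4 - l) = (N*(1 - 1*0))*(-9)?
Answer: 25/64 ≈ 0.39063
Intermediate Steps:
N = -3 (N = -4 + 1 = -3)
l = 5/8 (l = 4 - (-3*(1 - 1*0))*(-9)/8 = 4 - (-3*(1 + 0))*(-9)/8 = 4 - (-3*1)*(-9)/8 = 4 - (-3)*(-9)/8 = 4 - 1/8*27 = 4 - 27/8 = 5/8 ≈ 0.62500)
l**2 = (5/8)**2 = 25/64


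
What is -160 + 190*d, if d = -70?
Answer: -13460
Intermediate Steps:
-160 + 190*d = -160 + 190*(-70) = -160 - 13300 = -13460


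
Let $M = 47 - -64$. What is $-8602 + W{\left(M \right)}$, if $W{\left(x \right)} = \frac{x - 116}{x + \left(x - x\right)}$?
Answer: $- \frac{954827}{111} \approx -8602.0$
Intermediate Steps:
$M = 111$ ($M = 47 + 64 = 111$)
$W{\left(x \right)} = \frac{-116 + x}{x}$ ($W{\left(x \right)} = \frac{-116 + x}{x + 0} = \frac{-116 + x}{x}$)
$-8602 + W{\left(M \right)} = -8602 + \frac{-116 + 111}{111} = -8602 + \frac{1}{111} \left(-5\right) = -8602 - \frac{5}{111} = - \frac{954827}{111}$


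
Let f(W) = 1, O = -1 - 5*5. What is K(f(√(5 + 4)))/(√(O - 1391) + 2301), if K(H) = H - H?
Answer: 0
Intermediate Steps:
O = -26 (O = -1 - 25 = -26)
K(H) = 0
K(f(√(5 + 4)))/(√(O - 1391) + 2301) = 0/(√(-26 - 1391) + 2301) = 0/(√(-1417) + 2301) = 0/(I*√1417 + 2301) = 0/(2301 + I*√1417) = 0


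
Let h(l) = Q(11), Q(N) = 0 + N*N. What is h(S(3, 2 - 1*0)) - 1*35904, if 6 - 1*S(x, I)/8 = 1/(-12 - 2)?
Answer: -35783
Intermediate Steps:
S(x, I) = 340/7 (S(x, I) = 48 - 8/(-12 - 2) = 48 - 8/(-14) = 48 - 8*(-1/14) = 48 + 4/7 = 340/7)
Q(N) = N² (Q(N) = 0 + N² = N²)
h(l) = 121 (h(l) = 11² = 121)
h(S(3, 2 - 1*0)) - 1*35904 = 121 - 1*35904 = 121 - 35904 = -35783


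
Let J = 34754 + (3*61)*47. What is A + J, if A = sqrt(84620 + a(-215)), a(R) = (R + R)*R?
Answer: 43355 + sqrt(177070) ≈ 43776.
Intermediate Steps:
a(R) = 2*R**2 (a(R) = (2*R)*R = 2*R**2)
J = 43355 (J = 34754 + 183*47 = 34754 + 8601 = 43355)
A = sqrt(177070) (A = sqrt(84620 + 2*(-215)**2) = sqrt(84620 + 2*46225) = sqrt(84620 + 92450) = sqrt(177070) ≈ 420.80)
A + J = sqrt(177070) + 43355 = 43355 + sqrt(177070)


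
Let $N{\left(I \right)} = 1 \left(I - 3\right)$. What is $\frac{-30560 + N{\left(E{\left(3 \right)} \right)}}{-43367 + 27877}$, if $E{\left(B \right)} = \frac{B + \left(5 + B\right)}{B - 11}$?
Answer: $\frac{48903}{24784} \approx 1.9732$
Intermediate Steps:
$E{\left(B \right)} = \frac{5 + 2 B}{-11 + B}$
$N{\left(I \right)} = -3 + I$ ($N{\left(I \right)} = 1 \left(-3 + I\right) = -3 + I$)
$\frac{-30560 + N{\left(E{\left(3 \right)} \right)}}{-43367 + 27877} = \frac{-30560 - \left(3 - \frac{5 + 2 \cdot 3}{-11 + 3}\right)}{-43367 + 27877} = \frac{-30560 - \left(3 - \frac{5 + 6}{-8}\right)}{-15490} = \left(-30560 - \frac{35}{8}\right) \left(- \frac{1}{15490}\right) = \left(- \frac{244515}{8}\right) \left(- \frac{1}{15490}\right) = \frac{48903}{24784}$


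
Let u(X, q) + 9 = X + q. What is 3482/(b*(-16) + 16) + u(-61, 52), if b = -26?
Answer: -2147/216 ≈ -9.9398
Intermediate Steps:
u(X, q) = -9 + X + q (u(X, q) = -9 + (X + q) = -9 + X + q)
3482/(b*(-16) + 16) + u(-61, 52) = 3482/(-26*(-16) + 16) + (-9 - 61 + 52) = 3482/(416 + 16) - 18 = 3482/432 - 18 = 3482*(1/432) - 18 = 1741/216 - 18 = -2147/216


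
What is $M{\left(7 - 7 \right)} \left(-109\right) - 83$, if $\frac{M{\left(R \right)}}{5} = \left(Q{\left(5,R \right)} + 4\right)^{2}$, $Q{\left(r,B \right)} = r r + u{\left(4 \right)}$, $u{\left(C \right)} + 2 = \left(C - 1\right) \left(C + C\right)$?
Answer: $-1417628$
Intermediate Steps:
$u{\left(C \right)} = -2 + 2 C \left(-1 + C\right)$ ($u{\left(C \right)} = -2 + \left(C - 1\right) \left(C + C\right) = -2 + \left(-1 + C\right) 2 C = -2 + 2 C \left(-1 + C\right)$)
$Q{\left(r,B \right)} = 22 + r^{2}$ ($Q{\left(r,B \right)} = r r - \left(10 - 32\right) = r^{2} - -22 = r^{2} + 22 = 22 + r^{2}$)
$M{\left(R \right)} = 13005$ ($M{\left(R \right)} = 5 \left(\left(22 + 5^{2}\right) + 4\right)^{2} = 5 \left(\left(22 + 25\right) + 4\right)^{2} = 5 \left(47 + 4\right)^{2} = 5 \cdot 51^{2} = 5 \cdot 2601 = 13005$)
$M{\left(7 - 7 \right)} \left(-109\right) - 83 = 13005 \left(-109\right) - 83 = -1417545 - 83 = -1417628$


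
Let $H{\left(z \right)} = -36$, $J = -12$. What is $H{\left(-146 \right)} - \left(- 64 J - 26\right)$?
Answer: $-778$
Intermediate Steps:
$H{\left(-146 \right)} - \left(- 64 J - 26\right) = -36 - \left(\left(-64\right) \left(-12\right) - 26\right) = -36 - \left(768 - 26\right) = -36 - 742 = -778$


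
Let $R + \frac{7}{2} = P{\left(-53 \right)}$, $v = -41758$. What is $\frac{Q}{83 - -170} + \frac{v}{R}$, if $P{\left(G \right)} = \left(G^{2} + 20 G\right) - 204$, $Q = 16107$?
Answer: $\frac{28528333}{779999} \approx 36.575$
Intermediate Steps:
$P{\left(G \right)} = -204 + G^{2} + 20 G$
$R = \frac{3083}{2}$ ($R = - \frac{7}{2} + \left(-204 + \left(-53\right)^{2} + 20 \left(-53\right)\right) = - \frac{7}{2} - -1545 = - \frac{7}{2} + 1545 = \frac{3083}{2} \approx 1541.5$)
$\frac{Q}{83 - -170} + \frac{v}{R} = \frac{16107}{83 - -170} - \frac{41758}{\frac{3083}{2}} = \frac{16107}{83 + 170} - \frac{83516}{3083} = \frac{16107}{253} - \frac{83516}{3083} = \frac{28528333}{779999}$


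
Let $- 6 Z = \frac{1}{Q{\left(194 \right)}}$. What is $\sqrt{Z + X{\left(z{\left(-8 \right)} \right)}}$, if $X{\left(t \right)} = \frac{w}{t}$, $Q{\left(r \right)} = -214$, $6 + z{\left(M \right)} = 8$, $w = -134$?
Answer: $\frac{i \sqrt{27614667}}{642} \approx 8.1853 i$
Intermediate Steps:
$z{\left(M \right)} = 2$ ($z{\left(M \right)} = -6 + 8 = 2$)
$X{\left(t \right)} = - \frac{134}{t}$
$Z = \frac{1}{1284}$ ($Z = - \frac{1}{6 \left(-214\right)} = \left(- \frac{1}{6}\right) \left(- \frac{1}{214}\right) = \frac{1}{1284} \approx 0.00077882$)
$\sqrt{Z + X{\left(z{\left(-8 \right)} \right)}} = \sqrt{\frac{1}{1284} - \frac{134}{2}} = \sqrt{\frac{1}{1284} - 67} = \sqrt{- \frac{86027}{1284}} = \frac{i \sqrt{27614667}}{642}$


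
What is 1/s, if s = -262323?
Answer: -1/262323 ≈ -3.8121e-6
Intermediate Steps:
1/s = 1/(-262323) = -1/262323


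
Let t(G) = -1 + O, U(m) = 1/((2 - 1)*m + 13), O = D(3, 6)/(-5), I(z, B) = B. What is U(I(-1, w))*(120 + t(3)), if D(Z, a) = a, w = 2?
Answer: 589/75 ≈ 7.8533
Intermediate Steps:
O = -6/5 (O = 6/(-5) = 6*(-⅕) = -6/5 ≈ -1.2000)
U(m) = 1/(13 + m) (U(m) = 1/(1*m + 13) = 1/(m + 13) = 1/(13 + m))
t(G) = -11/5 (t(G) = -1 - 6/5 = -11/5)
U(I(-1, w))*(120 + t(3)) = (120 - 11/5)/(13 + 2) = (589/5)/15 = (1/15)*(589/5) = 589/75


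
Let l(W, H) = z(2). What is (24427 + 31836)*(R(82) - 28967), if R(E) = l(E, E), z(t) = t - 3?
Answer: -1629826584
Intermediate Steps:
z(t) = -3 + t
l(W, H) = -1 (l(W, H) = -3 + 2 = -1)
R(E) = -1
(24427 + 31836)*(R(82) - 28967) = (24427 + 31836)*(-1 - 28967) = 56263*(-28968) = -1629826584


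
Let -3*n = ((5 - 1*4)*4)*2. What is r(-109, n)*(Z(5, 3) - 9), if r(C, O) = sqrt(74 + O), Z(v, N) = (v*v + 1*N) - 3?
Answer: 16*sqrt(642)/3 ≈ 135.13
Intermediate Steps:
Z(v, N) = -3 + N + v**2 (Z(v, N) = (v**2 + N) - 3 = (N + v**2) - 3 = -3 + N + v**2)
n = -8/3 (n = -(5 - 1*4)*4*2/3 = -(5 - 4)*4*2/3 = -1*4*2/3 = -4*2/3 = -1/3*8 = -8/3 ≈ -2.6667)
r(-109, n)*(Z(5, 3) - 9) = sqrt(74 - 8/3)*((-3 + 3 + 5**2) - 9) = sqrt(214/3)*((-3 + 3 + 25) - 9) = (sqrt(642)/3)*(25 - 9) = (sqrt(642)/3)*16 = 16*sqrt(642)/3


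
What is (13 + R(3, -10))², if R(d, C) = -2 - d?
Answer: 64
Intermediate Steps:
(13 + R(3, -10))² = (13 + (-2 - 1*3))² = (13 + (-2 - 3))² = (13 - 5)² = 8² = 64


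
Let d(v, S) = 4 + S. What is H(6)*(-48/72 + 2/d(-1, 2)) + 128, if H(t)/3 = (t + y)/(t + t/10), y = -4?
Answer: 4214/33 ≈ 127.70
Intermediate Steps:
H(t) = 30*(-4 + t)/(11*t) (H(t) = 3*((t - 4)/(t + t/10)) = 3*((-4 + t)/(t + t*(⅒))) = 3*((-4 + t)/(t + t/10)) = 3*((-4 + t)/((11*t/10))) = 3*((-4 + t)*(10/(11*t))) = 3*(10*(-4 + t)/(11*t)) = 30*(-4 + t)/(11*t))
H(6)*(-48/72 + 2/d(-1, 2)) + 128 = ((30/11)*(-4 + 6)/6)*(-48/72 + 2/(4 + 2)) + 128 = ((30/11)*(⅙)*2)*(-48*1/72 + 2/6) + 128 = 10*(-⅔ + 2*(⅙))/11 + 128 = 10*(-⅔ + ⅓)/11 + 128 = (10/11)*(-⅓) + 128 = -10/33 + 128 = 4214/33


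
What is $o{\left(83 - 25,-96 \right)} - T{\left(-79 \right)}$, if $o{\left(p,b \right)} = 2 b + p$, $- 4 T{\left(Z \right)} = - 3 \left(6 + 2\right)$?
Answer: $-140$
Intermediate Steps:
$T{\left(Z \right)} = 6$ ($T{\left(Z \right)} = - \frac{\left(-3\right) \left(6 + 2\right)}{4} = - \frac{\left(-3\right) 8}{4} = \left(- \frac{1}{4}\right) \left(-24\right) = 6$)
$o{\left(p,b \right)} = p + 2 b$
$o{\left(83 - 25,-96 \right)} - T{\left(-79 \right)} = \left(\left(83 - 25\right) + 2 \left(-96\right)\right) - 6 = \left(58 - 192\right) - 6 = -134 - 6 = -140$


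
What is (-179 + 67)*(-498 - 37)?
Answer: 59920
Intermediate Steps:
(-179 + 67)*(-498 - 37) = -112*(-535) = 59920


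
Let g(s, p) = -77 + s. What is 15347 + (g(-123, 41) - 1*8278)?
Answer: 6869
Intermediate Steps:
15347 + (g(-123, 41) - 1*8278) = 15347 + ((-77 - 123) - 1*8278) = 15347 + (-200 - 8278) = 15347 - 8478 = 6869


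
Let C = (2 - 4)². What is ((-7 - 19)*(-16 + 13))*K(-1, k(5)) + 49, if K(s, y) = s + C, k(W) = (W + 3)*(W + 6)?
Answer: 283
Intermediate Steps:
C = 4 (C = (-2)² = 4)
k(W) = (3 + W)*(6 + W)
K(s, y) = 4 + s (K(s, y) = s + 4 = 4 + s)
((-7 - 19)*(-16 + 13))*K(-1, k(5)) + 49 = ((-7 - 19)*(-16 + 13))*(4 - 1) + 49 = -26*(-3)*3 + 49 = 78*3 + 49 = 234 + 49 = 283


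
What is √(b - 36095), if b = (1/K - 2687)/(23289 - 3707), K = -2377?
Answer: I*√19550648234907279155/23273207 ≈ 189.99*I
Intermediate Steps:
b = -3193500/23273207 (b = (1/(-2377) - 2687)/(23289 - 3707) = (-1/2377 - 2687)/19582 = -6387000/2377*1/19582 = -3193500/23273207 ≈ -0.13722)
√(b - 36095) = √(-3193500/23273207 - 36095) = √(-840049600165/23273207) = I*√19550648234907279155/23273207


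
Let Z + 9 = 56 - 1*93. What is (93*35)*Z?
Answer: -149730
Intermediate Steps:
Z = -46 (Z = -9 + (56 - 1*93) = -9 + (56 - 93) = -9 - 37 = -46)
(93*35)*Z = (93*35)*(-46) = 3255*(-46) = -149730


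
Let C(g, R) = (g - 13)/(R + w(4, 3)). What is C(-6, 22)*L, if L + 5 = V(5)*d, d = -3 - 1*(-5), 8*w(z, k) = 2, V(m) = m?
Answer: -380/89 ≈ -4.2697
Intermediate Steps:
w(z, k) = ¼ (w(z, k) = (⅛)*2 = ¼)
d = 2 (d = -3 + 5 = 2)
C(g, R) = (-13 + g)/(¼ + R) (C(g, R) = (g - 13)/(R + ¼) = (-13 + g)/(¼ + R))
L = 5 (L = -5 + 5*2 = -5 + 10 = 5)
C(-6, 22)*L = (4*(-13 - 6)/(1 + 4*22))*5 = (4*(-19)/(1 + 88))*5 = (4*(-19)/89)*5 = (4*(1/89)*(-19))*5 = -76/89*5 = -380/89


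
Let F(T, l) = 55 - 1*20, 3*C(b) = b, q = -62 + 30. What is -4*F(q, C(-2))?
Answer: -140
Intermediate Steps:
q = -32
C(b) = b/3
F(T, l) = 35 (F(T, l) = 55 - 20 = 35)
-4*F(q, C(-2)) = -4*35 = -140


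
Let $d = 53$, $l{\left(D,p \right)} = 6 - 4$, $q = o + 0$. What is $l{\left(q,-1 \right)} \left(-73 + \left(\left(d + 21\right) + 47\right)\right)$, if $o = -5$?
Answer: $96$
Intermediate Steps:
$q = -5$ ($q = -5 + 0 = -5$)
$l{\left(D,p \right)} = 2$
$l{\left(q,-1 \right)} \left(-73 + \left(\left(d + 21\right) + 47\right)\right) = 2 \left(-73 + \left(\left(53 + 21\right) + 47\right)\right) = 2 \left(-73 + \left(74 + 47\right)\right) = 2 \left(-73 + 121\right) = 2 \cdot 48 = 96$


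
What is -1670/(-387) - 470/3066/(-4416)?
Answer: 1256170745/291098304 ≈ 4.3153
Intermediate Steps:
-1670/(-387) - 470/3066/(-4416) = -1670*(-1/387) - 470*1/3066*(-1/4416) = 1670/387 - 235/1533*(-1/4416) = 1670/387 + 235/6769728 = 1256170745/291098304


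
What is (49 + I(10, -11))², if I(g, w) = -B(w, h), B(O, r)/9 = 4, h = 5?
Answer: 169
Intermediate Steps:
B(O, r) = 36 (B(O, r) = 9*4 = 36)
I(g, w) = -36 (I(g, w) = -1*36 = -36)
(49 + I(10, -11))² = (49 - 36)² = 13² = 169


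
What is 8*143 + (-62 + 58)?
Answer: 1140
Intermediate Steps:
8*143 + (-62 + 58) = 1144 - 4 = 1140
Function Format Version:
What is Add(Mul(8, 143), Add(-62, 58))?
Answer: 1140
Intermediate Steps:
Add(Mul(8, 143), Add(-62, 58)) = Add(1144, -4) = 1140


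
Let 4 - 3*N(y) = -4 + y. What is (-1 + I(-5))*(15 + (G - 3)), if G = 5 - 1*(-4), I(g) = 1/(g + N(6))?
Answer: -336/13 ≈ -25.846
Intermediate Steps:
N(y) = 8/3 - y/3 (N(y) = 4/3 - (-4 + y)/3 = 4/3 + (4/3 - y/3) = 8/3 - y/3)
I(g) = 1/(2/3 + g) (I(g) = 1/(g + (8/3 - 1/3*6)) = 1/(g + (8/3 - 2)) = 1/(g + 2/3) = 1/(2/3 + g))
G = 9 (G = 5 + 4 = 9)
(-1 + I(-5))*(15 + (G - 3)) = (-1 + 3/(2 + 3*(-5)))*(15 + (9 - 3)) = (-1 + 3/(2 - 15))*(15 + 6) = (-1 + 3/(-13))*21 = (-1 + 3*(-1/13))*21 = (-1 - 3/13)*21 = -16/13*21 = -336/13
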